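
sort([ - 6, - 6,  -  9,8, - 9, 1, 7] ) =[ - 9, - 9 , - 6,-6,  1, 7,  8] 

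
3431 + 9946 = 13377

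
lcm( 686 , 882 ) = 6174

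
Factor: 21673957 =71^1*305267^1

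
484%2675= 484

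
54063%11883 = 6531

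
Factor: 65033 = 65033^1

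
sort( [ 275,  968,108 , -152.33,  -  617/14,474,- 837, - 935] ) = [- 935, - 837,-152.33, - 617/14,108,275,474, 968 ] 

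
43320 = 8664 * 5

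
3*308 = 924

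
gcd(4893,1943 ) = 1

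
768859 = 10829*71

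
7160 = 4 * 1790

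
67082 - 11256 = 55826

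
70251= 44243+26008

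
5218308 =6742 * 774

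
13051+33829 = 46880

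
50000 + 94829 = 144829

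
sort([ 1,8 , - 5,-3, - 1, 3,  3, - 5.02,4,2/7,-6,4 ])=[-6, -5.02, - 5, - 3, -1, 2/7, 1,3,3,4, 4, 8] 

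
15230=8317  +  6913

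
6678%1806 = 1260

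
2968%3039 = 2968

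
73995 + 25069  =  99064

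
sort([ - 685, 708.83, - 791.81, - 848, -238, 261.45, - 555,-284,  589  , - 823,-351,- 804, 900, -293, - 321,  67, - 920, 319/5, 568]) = [-920, - 848, - 823, - 804, - 791.81, - 685, - 555, - 351, - 321, - 293, - 284, - 238 , 319/5, 67, 261.45, 568, 589, 708.83, 900]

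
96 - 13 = 83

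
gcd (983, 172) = 1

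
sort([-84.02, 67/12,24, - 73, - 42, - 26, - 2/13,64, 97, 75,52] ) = [-84.02, - 73, - 42 , - 26, - 2/13, 67/12, 24, 52, 64,75, 97]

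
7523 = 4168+3355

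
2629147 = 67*39241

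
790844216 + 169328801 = 960173017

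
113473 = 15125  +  98348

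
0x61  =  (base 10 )97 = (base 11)89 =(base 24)41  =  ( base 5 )342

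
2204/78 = 28 + 10/39 = 28.26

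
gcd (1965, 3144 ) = 393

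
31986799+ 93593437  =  125580236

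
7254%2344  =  222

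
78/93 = 26/31 = 0.84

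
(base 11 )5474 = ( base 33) 6KQ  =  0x1C34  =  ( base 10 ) 7220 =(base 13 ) 3395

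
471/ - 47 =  - 11+46/47 = - 10.02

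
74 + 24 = 98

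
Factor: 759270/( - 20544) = - 126545/3424= - 2^(-5)*5^1*107^( - 1)*25309^1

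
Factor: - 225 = -3^2  *  5^2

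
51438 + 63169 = 114607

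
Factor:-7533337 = - 7^1*1076191^1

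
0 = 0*874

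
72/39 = 24/13 = 1.85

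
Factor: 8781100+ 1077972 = 9859072 = 2^12 * 29^1*83^1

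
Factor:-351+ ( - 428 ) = -779 = - 19^1*41^1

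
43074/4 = 21537/2 = 10768.50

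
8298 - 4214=4084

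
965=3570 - 2605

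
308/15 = 308/15 = 20.53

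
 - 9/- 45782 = 9/45782 =0.00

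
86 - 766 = -680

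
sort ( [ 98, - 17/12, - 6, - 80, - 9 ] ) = [ - 80, - 9, - 6, - 17/12, 98 ]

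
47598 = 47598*1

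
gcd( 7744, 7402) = 2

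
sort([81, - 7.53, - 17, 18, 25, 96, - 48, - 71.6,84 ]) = [ - 71.6, - 48,-17,-7.53,18,25, 81, 84, 96 ]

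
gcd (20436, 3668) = 524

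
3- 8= - 5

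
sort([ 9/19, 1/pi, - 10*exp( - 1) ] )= [ - 10*exp( - 1),1/pi,9/19 ] 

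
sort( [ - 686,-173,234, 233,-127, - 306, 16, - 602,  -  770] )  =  [ - 770, - 686, - 602, - 306,-173,-127, 16,233,234]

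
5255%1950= 1355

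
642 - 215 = 427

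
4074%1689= 696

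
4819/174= 27 + 121/174  =  27.70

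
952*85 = 80920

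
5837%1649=890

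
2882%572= 22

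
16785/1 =16785  =  16785.00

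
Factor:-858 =-2^1*3^1*11^1*13^1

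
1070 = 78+992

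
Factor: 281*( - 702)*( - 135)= 26630370 = 2^1*3^6*5^1*13^1*281^1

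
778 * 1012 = 787336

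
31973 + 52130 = 84103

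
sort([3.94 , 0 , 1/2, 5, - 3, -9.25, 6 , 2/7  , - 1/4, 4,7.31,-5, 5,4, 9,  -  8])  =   [ -9.25 , -8, - 5,-3, - 1/4, 0, 2/7,1/2, 3.94,  4, 4, 5, 5, 6, 7.31,9 ] 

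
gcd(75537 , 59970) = 3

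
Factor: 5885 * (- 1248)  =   - 7344480 = - 2^5 * 3^1*5^1* 11^1 *13^1 * 107^1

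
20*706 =14120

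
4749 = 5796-1047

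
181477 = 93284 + 88193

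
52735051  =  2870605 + 49864446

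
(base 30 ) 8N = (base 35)7i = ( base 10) 263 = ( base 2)100000111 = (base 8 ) 407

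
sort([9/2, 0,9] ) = [ 0,9/2,9 ]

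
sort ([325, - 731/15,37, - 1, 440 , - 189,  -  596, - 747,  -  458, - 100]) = [-747, -596, - 458, - 189,-100, - 731/15, - 1,  37, 325,440] 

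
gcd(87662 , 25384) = 2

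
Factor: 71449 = 7^1 * 59^1*173^1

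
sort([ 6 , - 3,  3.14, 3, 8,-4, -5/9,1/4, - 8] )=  [ - 8, - 4,- 3, - 5/9, 1/4,3,3.14,6,8]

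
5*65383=326915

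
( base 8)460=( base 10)304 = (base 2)100110000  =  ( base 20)F4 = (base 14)17a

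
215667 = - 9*( - 23963) 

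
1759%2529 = 1759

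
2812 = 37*76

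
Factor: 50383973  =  37^1*53^1*25693^1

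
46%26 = 20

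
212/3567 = 212/3567  =  0.06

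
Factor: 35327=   35327^1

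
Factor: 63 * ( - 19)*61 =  - 3^2 * 7^1*19^1 * 61^1 = - 73017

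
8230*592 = 4872160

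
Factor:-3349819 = - 11^1*29^1*10501^1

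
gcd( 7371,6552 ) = 819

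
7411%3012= 1387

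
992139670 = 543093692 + 449045978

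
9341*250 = 2335250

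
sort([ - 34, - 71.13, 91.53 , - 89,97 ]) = [  -  89,-71.13, - 34, 91.53, 97 ]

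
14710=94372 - 79662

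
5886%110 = 56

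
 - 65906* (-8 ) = 527248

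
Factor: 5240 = 2^3*5^1*131^1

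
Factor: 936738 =2^1*3^3*11^1*19^1*83^1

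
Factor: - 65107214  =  -2^1 * 53^1*614219^1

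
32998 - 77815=-44817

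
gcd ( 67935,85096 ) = 1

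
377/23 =16 + 9/23=16.39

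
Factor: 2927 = 2927^1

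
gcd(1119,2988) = 3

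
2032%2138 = 2032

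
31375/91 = 344 + 71/91 = 344.78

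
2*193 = 386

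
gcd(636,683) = 1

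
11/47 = 11/47 = 0.23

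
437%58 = 31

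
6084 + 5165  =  11249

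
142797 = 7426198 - 7283401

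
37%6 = 1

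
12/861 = 4/287=0.01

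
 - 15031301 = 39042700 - 54074001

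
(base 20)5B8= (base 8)4264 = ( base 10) 2228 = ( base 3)10001112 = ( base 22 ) 4d6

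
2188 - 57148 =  - 54960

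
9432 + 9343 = 18775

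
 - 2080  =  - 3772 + 1692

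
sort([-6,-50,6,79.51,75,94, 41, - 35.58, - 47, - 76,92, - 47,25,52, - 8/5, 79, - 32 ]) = [  -  76, - 50,-47,-47, - 35.58, - 32, - 6,-8/5, 6,25 , 41,52, 75, 79, 79.51 , 92, 94]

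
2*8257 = 16514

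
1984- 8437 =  - 6453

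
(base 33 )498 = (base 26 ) 6N7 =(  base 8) 11065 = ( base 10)4661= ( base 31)4QB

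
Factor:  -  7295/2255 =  - 11^( - 1 )*41^( - 1)*1459^1 = - 1459/451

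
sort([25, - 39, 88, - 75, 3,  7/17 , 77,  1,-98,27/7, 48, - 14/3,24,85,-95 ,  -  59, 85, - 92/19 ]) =[  -  98,-95, - 75, - 59, - 39,  -  92/19, - 14/3,7/17,1,3,27/7, 24,  25  ,  48,77,85, 85,88]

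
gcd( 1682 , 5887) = 841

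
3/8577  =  1/2859  =  0.00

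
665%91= 28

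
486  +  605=1091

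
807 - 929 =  - 122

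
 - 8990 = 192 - 9182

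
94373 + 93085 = 187458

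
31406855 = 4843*6485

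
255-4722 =-4467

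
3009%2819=190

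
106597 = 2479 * 43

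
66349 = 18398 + 47951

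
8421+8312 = 16733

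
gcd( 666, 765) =9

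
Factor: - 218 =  - 2^1*109^1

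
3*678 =2034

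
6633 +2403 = 9036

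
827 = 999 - 172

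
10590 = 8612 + 1978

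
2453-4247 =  - 1794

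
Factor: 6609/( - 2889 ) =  - 3^( -2)*107^(-1)*2203^1 = - 2203/963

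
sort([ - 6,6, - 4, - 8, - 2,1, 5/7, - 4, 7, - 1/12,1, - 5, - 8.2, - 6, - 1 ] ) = [ - 8.2,-8, - 6 , - 6, - 5, - 4, - 4,-2, - 1,-1/12, 5/7, 1,  1,6, 7 ]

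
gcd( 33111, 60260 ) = 1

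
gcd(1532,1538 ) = 2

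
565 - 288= 277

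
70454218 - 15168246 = 55285972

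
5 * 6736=33680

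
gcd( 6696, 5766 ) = 186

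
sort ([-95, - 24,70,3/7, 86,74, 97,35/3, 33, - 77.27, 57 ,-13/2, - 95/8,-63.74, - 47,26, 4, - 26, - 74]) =[ - 95,  -  77.27 , - 74, - 63.74,  -  47, - 26, - 24, - 95/8, - 13/2, 3/7, 4 , 35/3,26, 33,57, 70, 74, 86,97]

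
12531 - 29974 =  - 17443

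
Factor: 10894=2^1*13^1* 419^1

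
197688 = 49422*4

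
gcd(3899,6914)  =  1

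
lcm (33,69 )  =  759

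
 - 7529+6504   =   - 1025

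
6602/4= 3301/2 = 1650.50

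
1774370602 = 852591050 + 921779552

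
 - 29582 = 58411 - 87993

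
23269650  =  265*87810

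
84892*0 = 0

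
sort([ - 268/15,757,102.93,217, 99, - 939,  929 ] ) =[ - 939, - 268/15, 99,102.93 , 217, 757 , 929 ]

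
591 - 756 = -165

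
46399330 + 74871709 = 121271039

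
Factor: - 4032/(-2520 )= 8/5  =  2^3*5^ (-1) 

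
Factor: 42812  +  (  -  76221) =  - 33409^1 = -33409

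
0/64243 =0 = 0.00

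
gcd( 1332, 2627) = 37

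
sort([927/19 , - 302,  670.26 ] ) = [-302, 927/19,670.26]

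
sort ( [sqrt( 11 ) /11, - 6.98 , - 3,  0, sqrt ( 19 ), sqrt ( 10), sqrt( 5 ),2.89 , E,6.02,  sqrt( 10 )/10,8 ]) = [ - 6.98, - 3,  0, sqrt( 11)/11, sqrt(  10) /10,  sqrt ( 5),E, 2.89,sqrt( 10) , sqrt( 19),  6.02 , 8]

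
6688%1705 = 1573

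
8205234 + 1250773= 9456007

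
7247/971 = 7247/971 = 7.46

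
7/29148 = 1/4164 = 0.00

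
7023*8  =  56184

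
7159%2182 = 613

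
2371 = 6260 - 3889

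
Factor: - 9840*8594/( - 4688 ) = 5285310/293 = 2^1*3^1*5^1*41^1*293^(-1)*4297^1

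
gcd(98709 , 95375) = 1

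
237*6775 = 1605675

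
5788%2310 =1168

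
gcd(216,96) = 24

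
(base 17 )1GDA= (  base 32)9h8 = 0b10011000101000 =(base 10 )9768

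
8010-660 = 7350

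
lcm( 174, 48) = 1392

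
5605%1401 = 1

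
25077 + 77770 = 102847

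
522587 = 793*659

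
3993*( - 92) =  - 367356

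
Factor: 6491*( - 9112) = -59145992= -2^3*17^1*67^1*6491^1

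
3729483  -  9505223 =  - 5775740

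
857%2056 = 857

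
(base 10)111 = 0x6F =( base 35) 36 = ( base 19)5G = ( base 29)3O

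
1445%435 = 140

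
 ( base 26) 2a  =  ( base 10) 62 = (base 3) 2022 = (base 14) 46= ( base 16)3e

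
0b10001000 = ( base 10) 136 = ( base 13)A6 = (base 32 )48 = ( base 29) 4k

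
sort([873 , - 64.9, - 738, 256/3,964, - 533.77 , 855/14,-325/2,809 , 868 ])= [ - 738, - 533.77, - 325/2, - 64.9,855/14, 256/3, 809, 868, 873,964] 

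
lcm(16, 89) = 1424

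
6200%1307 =972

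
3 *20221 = 60663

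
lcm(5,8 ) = 40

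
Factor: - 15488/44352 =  - 2^1*3^( - 2) * 7^( - 1)*11^1  =  - 22/63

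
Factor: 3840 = 2^8 * 3^1*5^1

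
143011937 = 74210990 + 68800947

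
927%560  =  367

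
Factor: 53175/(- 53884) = - 75/76=-2^(  -  2) * 3^1*5^2*19^(-1) 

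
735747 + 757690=1493437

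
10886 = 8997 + 1889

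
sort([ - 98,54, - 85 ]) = [ -98 , - 85, 54]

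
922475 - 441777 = 480698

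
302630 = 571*530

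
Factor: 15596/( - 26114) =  - 2^1*7^1*11^(- 1)*557^1*1187^( -1 ) = - 7798/13057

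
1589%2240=1589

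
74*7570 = 560180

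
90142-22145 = 67997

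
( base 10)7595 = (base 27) ab8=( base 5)220340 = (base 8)16653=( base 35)670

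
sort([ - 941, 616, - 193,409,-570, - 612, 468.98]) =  [ - 941, - 612,-570, - 193, 409, 468.98, 616]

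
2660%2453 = 207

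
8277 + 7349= 15626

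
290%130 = 30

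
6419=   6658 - 239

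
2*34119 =68238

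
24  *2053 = 49272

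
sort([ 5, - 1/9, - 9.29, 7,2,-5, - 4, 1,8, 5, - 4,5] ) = [ - 9.29,-5, - 4, - 4, - 1/9,1,2,5,5,5,7,8]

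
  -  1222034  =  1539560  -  2761594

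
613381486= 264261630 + 349119856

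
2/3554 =1/1777 =0.00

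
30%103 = 30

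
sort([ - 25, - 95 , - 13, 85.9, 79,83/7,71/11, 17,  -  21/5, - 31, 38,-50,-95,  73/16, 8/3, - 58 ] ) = [ - 95 ,-95,-58, - 50, - 31, - 25,-13,-21/5, 8/3 , 73/16, 71/11,  83/7, 17, 38, 79,85.9 ]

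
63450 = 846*75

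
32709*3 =98127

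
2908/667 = 4 + 240/667 = 4.36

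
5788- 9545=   -3757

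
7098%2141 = 675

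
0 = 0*39686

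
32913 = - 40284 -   -  73197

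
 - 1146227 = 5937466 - 7083693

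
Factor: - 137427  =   - 3^1 * 19^1*2411^1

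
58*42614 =2471612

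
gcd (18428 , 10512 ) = 4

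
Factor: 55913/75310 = 2^( - 1)*5^ ( - 1)*11^1*13^1*23^1*443^( - 1) = 3289/4430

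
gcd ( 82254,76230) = 6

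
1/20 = 1/20 = 0.05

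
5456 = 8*682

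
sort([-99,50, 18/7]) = [ - 99,  18/7,50]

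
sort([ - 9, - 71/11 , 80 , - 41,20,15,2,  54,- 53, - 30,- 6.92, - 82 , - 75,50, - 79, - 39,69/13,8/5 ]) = [ - 82, - 79, - 75, - 53, - 41,-39, -30, - 9,-6.92, - 71/11,8/5,2,69/13,15,20,50,54 , 80]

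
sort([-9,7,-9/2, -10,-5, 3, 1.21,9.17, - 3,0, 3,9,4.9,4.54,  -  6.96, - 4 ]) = [ - 10, - 9,-6.96, - 5,-9/2,  -  4, - 3, 0,  1.21, 3, 3,4.54,4.9, 7, 9,  9.17]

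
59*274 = 16166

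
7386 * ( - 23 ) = -169878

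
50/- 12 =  - 5 + 5/6 = - 4.17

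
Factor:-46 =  - 2^1*23^1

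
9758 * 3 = 29274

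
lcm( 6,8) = 24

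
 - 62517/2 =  - 62517/2 = - 31258.50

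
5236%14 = 0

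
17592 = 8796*2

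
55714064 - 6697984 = 49016080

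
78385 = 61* 1285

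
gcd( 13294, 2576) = 46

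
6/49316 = 3/24658 = 0.00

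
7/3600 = 7/3600= 0.00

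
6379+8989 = 15368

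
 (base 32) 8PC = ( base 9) 13314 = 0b10001100101100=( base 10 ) 9004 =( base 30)a04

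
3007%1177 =653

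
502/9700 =251/4850 = 0.05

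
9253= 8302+951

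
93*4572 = 425196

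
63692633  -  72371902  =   - 8679269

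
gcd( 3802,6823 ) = 1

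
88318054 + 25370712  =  113688766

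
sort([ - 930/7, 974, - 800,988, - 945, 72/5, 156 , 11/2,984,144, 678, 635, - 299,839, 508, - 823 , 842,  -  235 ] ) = [ - 945, - 823, - 800 , - 299, - 235,  -  930/7,11/2,72/5, 144, 156, 508, 635, 678, 839,842,  974,  984, 988] 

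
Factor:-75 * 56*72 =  - 2^6*3^3*5^2*7^1 = - 302400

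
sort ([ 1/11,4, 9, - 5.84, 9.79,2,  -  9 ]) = [ - 9, - 5.84,1/11,2,4,9, 9.79]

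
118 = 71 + 47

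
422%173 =76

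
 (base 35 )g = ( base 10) 16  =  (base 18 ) g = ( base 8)20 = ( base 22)G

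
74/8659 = 74/8659 = 0.01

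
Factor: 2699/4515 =3^(-1 )*5^( - 1)*7^ ( - 1 )*43^(-1)*2699^1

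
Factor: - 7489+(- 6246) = -13735 = - 5^1*41^1*67^1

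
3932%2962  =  970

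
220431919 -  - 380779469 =601211388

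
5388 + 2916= 8304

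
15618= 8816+6802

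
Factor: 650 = 2^1*5^2*13^1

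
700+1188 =1888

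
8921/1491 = 5 + 1466/1491  =  5.98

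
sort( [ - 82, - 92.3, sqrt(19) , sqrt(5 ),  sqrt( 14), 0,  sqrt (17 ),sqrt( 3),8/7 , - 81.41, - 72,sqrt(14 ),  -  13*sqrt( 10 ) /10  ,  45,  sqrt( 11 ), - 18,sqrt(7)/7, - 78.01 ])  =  [ - 92.3, - 82,-81.41, - 78.01, - 72, - 18, - 13*sqrt( 10 ) /10, 0, sqrt (7 )/7,8/7,sqrt( 3), sqrt( 5), sqrt (11 ),  sqrt(14),sqrt( 14), sqrt( 17), sqrt( 19), 45 ] 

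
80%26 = 2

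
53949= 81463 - 27514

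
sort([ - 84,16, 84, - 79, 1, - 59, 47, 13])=[ - 84,- 79, - 59,  1,  13, 16 , 47, 84]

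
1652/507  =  1652/507 = 3.26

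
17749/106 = 167 + 47/106 = 167.44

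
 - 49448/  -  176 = 6181/22 = 280.95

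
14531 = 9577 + 4954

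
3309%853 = 750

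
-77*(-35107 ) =2703239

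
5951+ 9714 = 15665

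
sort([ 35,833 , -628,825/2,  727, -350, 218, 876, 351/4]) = [ - 628,-350 , 35,  351/4,218,  825/2,727,833,876]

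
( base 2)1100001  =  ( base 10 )97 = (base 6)241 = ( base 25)3m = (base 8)141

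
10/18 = 5/9 =0.56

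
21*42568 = 893928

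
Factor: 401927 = 277^1*1451^1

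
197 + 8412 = 8609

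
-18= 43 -61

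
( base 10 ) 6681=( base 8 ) 15031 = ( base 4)1220121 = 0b1101000011001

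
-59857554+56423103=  - 3434451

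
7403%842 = 667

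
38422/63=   609 + 55/63 = 609.87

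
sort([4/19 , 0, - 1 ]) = [ - 1 , 0, 4/19]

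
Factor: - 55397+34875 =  - 2^1 * 31^1*331^1 = - 20522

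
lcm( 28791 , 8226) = 57582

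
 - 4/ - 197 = 4/197 =0.02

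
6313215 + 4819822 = 11133037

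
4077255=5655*721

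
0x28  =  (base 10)40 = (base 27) 1d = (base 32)18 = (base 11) 37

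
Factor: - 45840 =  - 2^4*3^1 * 5^1*191^1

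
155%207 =155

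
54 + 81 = 135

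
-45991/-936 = 45991/936 = 49.14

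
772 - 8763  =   - 7991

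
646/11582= 323/5791 = 0.06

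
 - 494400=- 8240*60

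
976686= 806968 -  - 169718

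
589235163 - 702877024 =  - 113641861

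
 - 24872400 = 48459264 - 73331664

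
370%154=62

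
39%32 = 7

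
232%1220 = 232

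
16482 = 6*2747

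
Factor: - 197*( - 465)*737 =3^1*5^1*11^1 * 31^1*67^1*197^1 = 67512885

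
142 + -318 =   -  176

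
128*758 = 97024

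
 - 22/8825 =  - 22/8825 = - 0.00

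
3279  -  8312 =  - 5033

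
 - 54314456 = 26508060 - 80822516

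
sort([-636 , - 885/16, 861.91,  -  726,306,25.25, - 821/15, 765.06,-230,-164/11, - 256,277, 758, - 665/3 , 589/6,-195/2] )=[-726,-636,- 256,-230, - 665/3, - 195/2,-885/16,-821/15, -164/11,25.25, 589/6,277, 306 , 758, 765.06,861.91]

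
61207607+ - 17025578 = 44182029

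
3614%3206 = 408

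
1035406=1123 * 922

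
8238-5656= 2582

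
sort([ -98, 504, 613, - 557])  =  [ - 557, - 98, 504, 613]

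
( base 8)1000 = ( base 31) GG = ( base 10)512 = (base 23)m6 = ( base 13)305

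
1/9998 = 1/9998 = 0.00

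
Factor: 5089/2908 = 7/4 = 2^(-2)*7^1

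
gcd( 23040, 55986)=6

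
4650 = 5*930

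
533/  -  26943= -1 + 26410/26943 = - 0.02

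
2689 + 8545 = 11234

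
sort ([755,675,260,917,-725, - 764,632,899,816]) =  [ - 764, - 725 , 260, 632  ,  675,755,816,899, 917]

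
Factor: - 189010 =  - 2^1* 5^1*41^1*461^1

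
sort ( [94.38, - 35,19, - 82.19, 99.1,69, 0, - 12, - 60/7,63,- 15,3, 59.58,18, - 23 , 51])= [ - 82.19, - 35,-23, - 15, - 12,-60/7,0,  3, 18, 19 , 51  ,  59.58,63, 69,94.38, 99.1]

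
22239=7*3177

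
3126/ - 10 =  - 313  +  2/5 =- 312.60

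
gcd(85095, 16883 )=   1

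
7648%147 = 4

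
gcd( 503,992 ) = 1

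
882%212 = 34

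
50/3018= 25/1509 = 0.02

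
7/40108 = 7/40108 = 0.00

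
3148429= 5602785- 2454356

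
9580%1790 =630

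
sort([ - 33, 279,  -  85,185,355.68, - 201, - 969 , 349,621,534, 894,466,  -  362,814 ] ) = [ - 969, - 362,  -  201, - 85, - 33,185,279,349, 355.68,466,534,621, 814 , 894 ]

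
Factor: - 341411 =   -  7^1*17^1*19^1 * 151^1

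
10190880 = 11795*864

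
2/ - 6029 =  - 2/6029 = - 0.00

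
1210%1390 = 1210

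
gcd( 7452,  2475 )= 9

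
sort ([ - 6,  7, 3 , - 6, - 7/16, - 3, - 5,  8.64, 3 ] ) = [ -6, - 6,  -  5, - 3,- 7/16, 3, 3, 7, 8.64]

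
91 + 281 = 372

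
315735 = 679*465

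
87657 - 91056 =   -  3399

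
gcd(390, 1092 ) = 78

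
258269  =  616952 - 358683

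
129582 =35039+94543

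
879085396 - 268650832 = 610434564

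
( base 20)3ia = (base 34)1c6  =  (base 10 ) 1570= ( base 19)46C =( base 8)3042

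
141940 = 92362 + 49578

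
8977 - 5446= 3531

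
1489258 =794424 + 694834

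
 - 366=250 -616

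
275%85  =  20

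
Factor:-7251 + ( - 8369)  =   - 2^2*5^1*11^1*71^1 = - 15620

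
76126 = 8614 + 67512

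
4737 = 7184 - 2447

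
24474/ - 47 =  - 521 + 13/47= -520.72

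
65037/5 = 65037/5 = 13007.40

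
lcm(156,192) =2496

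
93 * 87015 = 8092395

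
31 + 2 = 33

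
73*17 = 1241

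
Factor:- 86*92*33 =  - 261096 =- 2^3*3^1*11^1*23^1*43^1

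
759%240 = 39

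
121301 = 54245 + 67056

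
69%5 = 4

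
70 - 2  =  68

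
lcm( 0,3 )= 0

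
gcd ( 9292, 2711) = 1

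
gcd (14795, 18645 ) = 55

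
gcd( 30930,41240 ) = 10310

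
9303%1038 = 999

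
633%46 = 35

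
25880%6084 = 1544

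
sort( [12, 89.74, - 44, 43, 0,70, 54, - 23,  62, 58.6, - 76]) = [ - 76, - 44,-23, 0,12 , 43,54, 58.6, 62,  70,89.74] 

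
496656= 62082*8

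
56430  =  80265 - 23835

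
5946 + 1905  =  7851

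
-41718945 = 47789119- 89508064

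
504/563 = 504/563 = 0.90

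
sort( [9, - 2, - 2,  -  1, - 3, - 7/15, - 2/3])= [ - 3, - 2,-2  ,- 1,  -  2/3,- 7/15, 9]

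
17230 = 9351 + 7879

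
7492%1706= 668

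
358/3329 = 358/3329 = 0.11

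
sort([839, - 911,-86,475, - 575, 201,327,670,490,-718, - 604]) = [-911 , - 718, - 604, - 575, - 86 , 201 , 327, 475,490,670,839]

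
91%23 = 22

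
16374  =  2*8187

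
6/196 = 3/98 = 0.03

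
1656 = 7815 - 6159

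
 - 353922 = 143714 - 497636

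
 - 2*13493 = -26986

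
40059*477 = 19108143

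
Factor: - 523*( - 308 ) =161084= 2^2*  7^1*11^1* 523^1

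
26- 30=-4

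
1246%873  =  373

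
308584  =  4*77146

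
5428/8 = 1357/2 = 678.50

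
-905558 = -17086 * 53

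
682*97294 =66354508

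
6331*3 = 18993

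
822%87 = 39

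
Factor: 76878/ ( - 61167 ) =-2^1*  3^1 * 4271^1*20389^( - 1) = - 25626/20389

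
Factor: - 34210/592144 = -2^( - 3)*5^1*7^ ( -1)  *11^1*17^( - 1 ) = - 55/952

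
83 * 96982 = 8049506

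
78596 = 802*98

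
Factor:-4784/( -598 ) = 8 = 2^3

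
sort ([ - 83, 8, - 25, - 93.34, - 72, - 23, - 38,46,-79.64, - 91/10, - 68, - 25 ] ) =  [ - 93.34, - 83, - 79.64,-72, -68,-38, -25, - 25,-23, - 91/10, 8,  46]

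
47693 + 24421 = 72114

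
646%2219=646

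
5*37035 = 185175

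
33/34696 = 33/34696 = 0.00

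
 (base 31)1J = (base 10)50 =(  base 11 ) 46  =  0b110010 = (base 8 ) 62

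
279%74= 57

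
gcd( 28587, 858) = 39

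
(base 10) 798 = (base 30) QI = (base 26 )14i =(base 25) 16n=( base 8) 1436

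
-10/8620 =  - 1 + 861/862 = - 0.00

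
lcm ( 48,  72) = 144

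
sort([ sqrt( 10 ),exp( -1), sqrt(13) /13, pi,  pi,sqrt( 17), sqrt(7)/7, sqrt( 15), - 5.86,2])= [-5.86, sqrt( 13)/13,exp( - 1), sqrt (7) /7,2, pi, pi , sqrt( 10), sqrt(15),sqrt(17 )]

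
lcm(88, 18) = 792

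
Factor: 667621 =23^1*29027^1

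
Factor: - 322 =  - 2^1* 7^1*23^1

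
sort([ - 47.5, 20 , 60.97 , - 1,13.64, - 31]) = [ - 47.5 , - 31,  -  1,  13.64,20, 60.97]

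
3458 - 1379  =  2079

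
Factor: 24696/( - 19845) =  - 2^3 * 3^( - 2)*5^( - 1)*7^1 = - 56/45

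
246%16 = 6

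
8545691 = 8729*979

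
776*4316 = 3349216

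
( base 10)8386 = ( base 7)33310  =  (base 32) 862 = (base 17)1c05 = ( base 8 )20302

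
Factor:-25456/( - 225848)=2^1*7^ ( - 1)*43^1*109^( - 1) = 86/763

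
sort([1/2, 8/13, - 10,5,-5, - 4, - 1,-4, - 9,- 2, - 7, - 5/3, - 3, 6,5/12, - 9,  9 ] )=[ - 10, - 9, - 9, - 7, - 5, - 4, - 4, - 3, - 2, - 5/3 , - 1,5/12, 1/2, 8/13,  5, 6,9] 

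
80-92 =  - 12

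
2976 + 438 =3414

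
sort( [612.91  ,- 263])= [-263, 612.91]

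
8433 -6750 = 1683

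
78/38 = 2 + 1/19  =  2.05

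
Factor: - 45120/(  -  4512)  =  2^1*5^1 = 10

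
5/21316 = 5/21316 = 0.00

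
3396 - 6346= - 2950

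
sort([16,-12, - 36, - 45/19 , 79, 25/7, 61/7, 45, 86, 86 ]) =[ - 36, - 12, - 45/19,25/7, 61/7, 16,45, 79,86 , 86 ] 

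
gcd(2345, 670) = 335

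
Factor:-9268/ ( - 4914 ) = 662/351= 2^1*3^( - 3 )*13^( - 1)*331^1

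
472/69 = 472/69 = 6.84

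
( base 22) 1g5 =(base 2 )1101001001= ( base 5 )11331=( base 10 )841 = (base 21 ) 1J1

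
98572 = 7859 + 90713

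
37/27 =1+ 10/27 = 1.37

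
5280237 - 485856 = 4794381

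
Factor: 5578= 2^1  *  2789^1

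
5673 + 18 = 5691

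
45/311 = 45/311=0.14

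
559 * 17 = 9503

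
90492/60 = 1508 + 1/5 = 1508.20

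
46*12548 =577208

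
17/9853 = 17/9853 = 0.00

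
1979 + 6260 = 8239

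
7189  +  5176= 12365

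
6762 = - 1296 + 8058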